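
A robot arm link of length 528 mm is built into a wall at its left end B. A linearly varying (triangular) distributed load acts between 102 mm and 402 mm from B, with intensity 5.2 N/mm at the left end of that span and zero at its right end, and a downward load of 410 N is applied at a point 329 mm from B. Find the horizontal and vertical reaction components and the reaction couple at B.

Resultant of the triangular load: ½ × 5.2 × 300 = 780 N, acting at 202 mm from B (one-third of the span from the peak).
ΣF_x = 0: B_x = 0.
ΣF_y = 0: B_y − ½·5.2·300 − 410 = 0 → B_y = 1190 N.
ΣM about B: M_B − (½·5.2·300)·202 − 410·329 = 0 → M_B = 292400 N·mm.

B_x = 0, B_y = 1190 N, M_B = 292400 N·mm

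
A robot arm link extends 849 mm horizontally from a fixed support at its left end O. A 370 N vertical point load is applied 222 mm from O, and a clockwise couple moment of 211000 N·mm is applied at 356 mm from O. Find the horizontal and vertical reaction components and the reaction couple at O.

O_x = 0, O_y = 370.0 N, M_O = 293100 N·mm

ΣF_x = 0: O_x = 0.
ΣF_y = 0: O_y − 370 = 0 → O_y = 370.0 N.
ΣM about O: M_O − 370·222 − 211000 = 0 → M_O = 293100 N·mm.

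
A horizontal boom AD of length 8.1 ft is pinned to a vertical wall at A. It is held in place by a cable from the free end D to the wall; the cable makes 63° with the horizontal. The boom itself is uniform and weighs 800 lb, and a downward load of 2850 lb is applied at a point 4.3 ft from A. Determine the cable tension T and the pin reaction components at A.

T = 2147 lb, A_x = 974.7 lb, A_y = 1737 lb

ΣM about A: T·sin63°·8.1 − 800·4.05 − 2850·4.3 = 0 → T = 15495/(8.1·0.891007) = 2146.97 ≈ 2147 lb.
ΣF_x = 0: A_x − T·cos63° = 0 → A_x = 2146.97 × 0.45399 = 974.7 lb.
ΣF_y = 0: A_y + T·sin63° − 800 − 2850 = 0 → A_y = 3650 − 2146.97 × 0.891007 = 1737 lb.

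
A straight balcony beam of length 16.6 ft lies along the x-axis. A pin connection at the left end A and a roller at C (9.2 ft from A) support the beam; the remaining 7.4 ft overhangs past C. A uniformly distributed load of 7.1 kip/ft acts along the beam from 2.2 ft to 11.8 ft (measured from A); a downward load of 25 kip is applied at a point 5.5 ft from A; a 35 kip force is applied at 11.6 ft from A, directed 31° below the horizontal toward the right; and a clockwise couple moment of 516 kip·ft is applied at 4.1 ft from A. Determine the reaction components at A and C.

A_x = -30.00 kip, A_y = -34.44 kip, C_y = 145.6 kip

Resultant of the distributed load: 7.1 × 9.6 = 68.16 kip at 7 ft from A.
ΣM about A: C_y·9.2 − (7.1·9.6)·7 − 25·5.5 − 35·sin31°·11.6 − 516 = 0 → C_y = 1339.73/9.2 = 145.623 ≈ 145.6 kip.
ΣF_y = 0: A_y + 145.623 − 7.1·9.6 − 25 − 35·sin31° = 0 → A_y = -34.44 kip.
ΣF_x = 0: A_x + 35·cos31° = 0 → A_x = -30.00 kip.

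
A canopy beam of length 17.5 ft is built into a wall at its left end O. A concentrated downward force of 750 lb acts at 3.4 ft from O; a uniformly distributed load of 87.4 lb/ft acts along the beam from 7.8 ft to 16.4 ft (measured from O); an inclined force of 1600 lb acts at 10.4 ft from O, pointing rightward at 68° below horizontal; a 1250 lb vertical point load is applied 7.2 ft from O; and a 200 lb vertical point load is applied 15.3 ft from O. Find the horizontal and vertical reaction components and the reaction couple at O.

O_x = -599.4 lb, O_y = 4435 lb, M_O = 39130 lb·ft

Resultant of the distributed load: 87.4 × 8.6 = 751.64 lb at 12.1 ft from O.
ΣF_x = 0: O_x + 1600·cos68° = 0 → O_x = -599.4 lb.
ΣF_y = 0: O_y − 750 − 87.4·8.6 − 1600·sin68° − 1250 − 200 = 0 → O_y = 4435 lb.
ΣM about O: M_O − 750·3.4 − (87.4·8.6)·12.1 − 1600·sin68°·10.4 − 1250·7.2 − 200·15.3 = 0 → M_O = 39130 lb·ft.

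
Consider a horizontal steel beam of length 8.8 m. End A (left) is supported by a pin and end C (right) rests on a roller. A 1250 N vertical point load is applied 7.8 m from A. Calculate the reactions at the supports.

Taking moments about A: C_y·8.8 − 1250·7.8 = 0 → C_y = 9750/8.8 = 1107.95 ≈ 1108 N.
ΣF_y = 0: A_y + 1107.95 − 1250 = 0 → A_y = 142.0 N.
ΣF_x = 0: no horizontal applied forces, so A_x = 0.

A_x = 0, A_y = 142.0 N, C_y = 1108 N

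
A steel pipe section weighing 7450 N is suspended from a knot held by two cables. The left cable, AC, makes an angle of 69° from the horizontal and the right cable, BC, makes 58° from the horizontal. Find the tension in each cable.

T_AC = 4943 N, T_BC = 3343 N

ΣF_x = 0: −T_AC·cos69° + T_BC·cos58° = 0 → T_BC = 0.676269·T_AC.
ΣF_y = 0: T_AC·sin69° + T_BC·sin58° = 7450.
Substitute: T_AC·(0.93358 + 0.676269·0.848048) = 7450 → T_AC = 4943.31 ≈ 4943 N.
Then T_BC = 0.676269 × 4943.31 = 3343 N.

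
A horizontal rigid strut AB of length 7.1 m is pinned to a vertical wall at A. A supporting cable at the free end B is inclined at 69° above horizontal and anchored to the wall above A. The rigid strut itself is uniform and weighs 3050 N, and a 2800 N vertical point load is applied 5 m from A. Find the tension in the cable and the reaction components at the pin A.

ΣM about A: T·sin69°·7.1 − 3050·3.55 − 2800·5 = 0 → T = 24827.5/(7.1·0.93358) = 3745.61 ≈ 3746 N.
ΣF_x = 0: A_x − T·cos69° = 0 → A_x = 3745.61 × 0.358368 = 1342 N.
ΣF_y = 0: A_y + T·sin69° − 3050 − 2800 = 0 → A_y = 5850 − 3745.61 × 0.93358 = 2353 N.

T = 3746 N, A_x = 1342 N, A_y = 2353 N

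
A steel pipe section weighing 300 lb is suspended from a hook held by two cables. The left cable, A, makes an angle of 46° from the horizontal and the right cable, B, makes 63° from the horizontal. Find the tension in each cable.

ΣF_x = 0: −T_A·cos46° + T_B·cos63° = 0 → T_B = 1.53012·T_A.
ΣF_y = 0: T_A·sin46° + T_B·sin63° = 300.
Substitute: T_A·(0.71934 + 1.53012·0.891007) = 300 → T_A = 144.045 ≈ 144.0 lb.
Then T_B = 1.53012 × 144.045 = 220.4 lb.

T_A = 144.0 lb, T_B = 220.4 lb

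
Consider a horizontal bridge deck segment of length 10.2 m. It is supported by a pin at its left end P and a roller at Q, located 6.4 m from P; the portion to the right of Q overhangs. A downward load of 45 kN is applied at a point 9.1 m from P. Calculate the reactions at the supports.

P_x = 0, P_y = -18.98 kN, Q_y = 63.98 kN

Taking moments about P: Q_y·6.4 − 45·9.1 = 0 → Q_y = 409.5/6.4 = 63.9844 ≈ 63.98 kN.
ΣF_y = 0: P_y + 63.9844 − 45 = 0 → P_y = -18.98 kN.
ΣF_x = 0: no horizontal applied forces, so P_x = 0.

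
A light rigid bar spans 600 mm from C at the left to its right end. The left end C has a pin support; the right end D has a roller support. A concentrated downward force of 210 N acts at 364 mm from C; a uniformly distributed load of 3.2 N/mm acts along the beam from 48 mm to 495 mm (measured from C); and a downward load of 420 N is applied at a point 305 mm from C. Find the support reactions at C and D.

C_x = 0, C_y = 1072 N, D_y = 988.2 N

Resultant of the distributed load: 3.2 × 447 = 1430.4 N at 271.5 mm from C.
Taking moments about C: D_y·600 − 210·364 − (3.2·447)·271.5 − 420·305 = 0 → D_y = 592893.6/600 = 988.156 ≈ 988.2 N.
ΣF_y = 0: C_y + 988.156 − 210 − 3.2·447 − 420 = 0 → C_y = 1072 N.
ΣF_x = 0: no horizontal applied forces, so C_x = 0.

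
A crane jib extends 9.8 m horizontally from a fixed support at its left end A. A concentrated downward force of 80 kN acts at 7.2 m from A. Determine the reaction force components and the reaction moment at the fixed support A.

A_x = 0, A_y = 80.00 kN, M_A = 576.0 kN·m

ΣF_x = 0: A_x = 0.
ΣF_y = 0: A_y − 80 = 0 → A_y = 80.00 kN.
ΣM about A: M_A − 80·7.2 = 0 → M_A = 576.0 kN·m.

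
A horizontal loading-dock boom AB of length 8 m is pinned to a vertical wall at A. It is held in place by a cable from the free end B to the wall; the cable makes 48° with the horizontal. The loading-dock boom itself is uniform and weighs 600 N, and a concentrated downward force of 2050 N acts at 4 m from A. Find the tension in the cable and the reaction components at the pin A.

ΣM about A: T·sin48°·8 − 600·4 − 2050·4 = 0 → T = 10600/(8·0.743145) = 1782.96 ≈ 1783 N.
ΣF_x = 0: A_x − T·cos48° = 0 → A_x = 1782.96 × 0.669131 = 1193 N.
ΣF_y = 0: A_y + T·sin48° − 600 − 2050 = 0 → A_y = 2650 − 1782.96 × 0.743145 = 1325 N.

T = 1783 N, A_x = 1193 N, A_y = 1325 N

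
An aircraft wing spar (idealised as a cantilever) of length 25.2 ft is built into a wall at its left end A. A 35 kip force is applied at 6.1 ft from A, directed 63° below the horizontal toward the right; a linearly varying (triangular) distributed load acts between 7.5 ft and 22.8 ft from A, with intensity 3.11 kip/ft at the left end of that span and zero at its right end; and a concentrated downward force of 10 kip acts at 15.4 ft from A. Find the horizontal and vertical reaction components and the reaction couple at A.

A_x = -15.89 kip, A_y = 64.98 kip, M_A = 644.0 kip·ft

Resultant of the triangular load: ½ × 3.11 × 15.3 = 23.7915 kip, acting at 12.6 ft from A (one-third of the span from the peak).
ΣF_x = 0: A_x + 35·cos63° = 0 → A_x = -15.89 kip.
ΣF_y = 0: A_y − 35·sin63° − ½·3.11·15.3 − 10 = 0 → A_y = 64.98 kip.
ΣM about A: M_A − 35·sin63°·6.1 − (½·3.11·15.3)·12.6 − 10·15.4 = 0 → M_A = 644.0 kip·ft.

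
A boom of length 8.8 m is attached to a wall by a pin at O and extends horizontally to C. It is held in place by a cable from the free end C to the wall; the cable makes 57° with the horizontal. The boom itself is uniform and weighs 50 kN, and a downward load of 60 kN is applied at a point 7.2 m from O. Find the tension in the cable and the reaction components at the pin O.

T = 88.34 kN, O_x = 48.12 kN, O_y = 35.91 kN

ΣM about O: T·sin57°·8.8 − 50·4.4 − 60·7.2 = 0 → T = 652/(8.8·0.838671) = 88.3432 ≈ 88.34 kN.
ΣF_x = 0: O_x − T·cos57° = 0 → O_x = 88.3432 × 0.544639 = 48.12 kN.
ΣF_y = 0: O_y + T·sin57° − 50 − 60 = 0 → O_y = 110 − 88.3432 × 0.838671 = 35.91 kN.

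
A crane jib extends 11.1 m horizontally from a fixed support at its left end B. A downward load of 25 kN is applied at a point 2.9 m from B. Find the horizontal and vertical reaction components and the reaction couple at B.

ΣF_x = 0: B_x = 0.
ΣF_y = 0: B_y − 25 = 0 → B_y = 25.00 kN.
ΣM about B: M_B − 25·2.9 = 0 → M_B = 72.50 kN·m.

B_x = 0, B_y = 25.00 kN, M_B = 72.50 kN·m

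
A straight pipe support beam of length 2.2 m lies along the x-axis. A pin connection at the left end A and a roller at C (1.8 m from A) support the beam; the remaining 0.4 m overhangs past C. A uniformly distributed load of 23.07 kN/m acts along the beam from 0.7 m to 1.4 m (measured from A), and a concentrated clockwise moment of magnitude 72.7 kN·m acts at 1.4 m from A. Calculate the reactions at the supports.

Resultant of the distributed load: 23.07 × 0.7 = 16.149 kN at 1.05 m from A.
Taking moments about A: C_y·1.8 − (23.07·0.7)·1.05 − 72.7 = 0 → C_y = 89.65645/1.8 = 49.8091 ≈ 49.81 kN.
ΣF_y = 0: A_y + 49.8091 − 23.07·0.7 = 0 → A_y = -33.66 kN.
ΣF_x = 0: no horizontal applied forces, so A_x = 0.

A_x = 0, A_y = -33.66 kN, C_y = 49.81 kN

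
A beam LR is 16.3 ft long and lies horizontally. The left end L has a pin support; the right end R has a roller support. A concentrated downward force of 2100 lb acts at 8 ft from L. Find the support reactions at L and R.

L_x = 0, L_y = 1069 lb, R_y = 1031 lb

ΣM about L: R_y·16.3 − 2100·8 = 0 → R_y = 16800/16.3 = 1030.67 ≈ 1031 lb.
ΣF_y = 0: L_y + 1030.67 − 2100 = 0 → L_y = 1069 lb.
ΣF_x = 0: no horizontal applied forces, so L_x = 0.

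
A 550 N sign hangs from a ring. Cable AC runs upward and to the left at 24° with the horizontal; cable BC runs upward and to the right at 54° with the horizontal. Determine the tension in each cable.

T_AC = 330.5 N, T_BC = 513.7 N

ΣF_x = 0: −T_AC·cos24° + T_BC·cos54° = 0 → T_BC = 1.55422·T_AC.
ΣF_y = 0: T_AC·sin24° + T_BC·sin54° = 550.
Substitute: T_AC·(0.406737 + 1.55422·0.809017) = 550 → T_AC = 330.504 ≈ 330.5 N.
Then T_BC = 1.55422 × 330.504 = 513.7 N.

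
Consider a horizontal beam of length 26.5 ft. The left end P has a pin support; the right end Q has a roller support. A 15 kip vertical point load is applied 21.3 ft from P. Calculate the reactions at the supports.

P_x = 0, P_y = 2.943 kip, Q_y = 12.06 kip

Taking moments about P: Q_y·26.5 − 15·21.3 = 0 → Q_y = 319.5/26.5 = 12.0566 ≈ 12.06 kip.
ΣF_y = 0: P_y + 12.0566 − 15 = 0 → P_y = 2.943 kip.
ΣF_x = 0: no horizontal applied forces, so P_x = 0.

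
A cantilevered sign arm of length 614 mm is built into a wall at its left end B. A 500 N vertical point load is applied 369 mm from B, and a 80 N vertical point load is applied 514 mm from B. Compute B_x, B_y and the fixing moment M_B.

ΣF_x = 0: B_x = 0.
ΣF_y = 0: B_y − 500 − 80 = 0 → B_y = 580.0 N.
ΣM about B: M_B − 500·369 − 80·514 = 0 → M_B = 225600 N·mm.

B_x = 0, B_y = 580.0 N, M_B = 225600 N·mm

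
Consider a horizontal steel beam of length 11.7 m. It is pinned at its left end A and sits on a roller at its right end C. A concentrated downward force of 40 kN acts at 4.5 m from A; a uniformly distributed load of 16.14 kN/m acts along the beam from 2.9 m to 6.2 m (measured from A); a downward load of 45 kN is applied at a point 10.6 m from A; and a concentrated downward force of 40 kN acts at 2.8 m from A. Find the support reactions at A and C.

Resultant of the distributed load: 16.14 × 3.3 = 53.262 kN at 4.55 m from A.
Taking moments about A: C_y·11.7 − 40·4.5 − (16.14·3.3)·4.55 − 45·10.6 − 40·2.8 = 0 → C_y = 1011.3421/11.7 = 86.4395 ≈ 86.44 kN.
ΣF_y = 0: A_y + 86.4395 − 40 − 16.14·3.3 − 45 − 40 = 0 → A_y = 91.82 kN.
ΣF_x = 0: no horizontal applied forces, so A_x = 0.

A_x = 0, A_y = 91.82 kN, C_y = 86.44 kN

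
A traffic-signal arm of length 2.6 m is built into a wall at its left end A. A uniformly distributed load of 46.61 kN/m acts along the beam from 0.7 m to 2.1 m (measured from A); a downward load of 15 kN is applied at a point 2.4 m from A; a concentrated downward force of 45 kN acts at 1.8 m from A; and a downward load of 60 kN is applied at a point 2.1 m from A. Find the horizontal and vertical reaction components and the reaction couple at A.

Resultant of the distributed load: 46.61 × 1.4 = 65.254 kN at 1.4 m from A.
ΣF_x = 0: A_x = 0.
ΣF_y = 0: A_y − 46.61·1.4 − 15 − 45 − 60 = 0 → A_y = 185.3 kN.
ΣM about A: M_A − (46.61·1.4)·1.4 − 15·2.4 − 45·1.8 − 60·2.1 = 0 → M_A = 334.4 kN·m.

A_x = 0, A_y = 185.3 kN, M_A = 334.4 kN·m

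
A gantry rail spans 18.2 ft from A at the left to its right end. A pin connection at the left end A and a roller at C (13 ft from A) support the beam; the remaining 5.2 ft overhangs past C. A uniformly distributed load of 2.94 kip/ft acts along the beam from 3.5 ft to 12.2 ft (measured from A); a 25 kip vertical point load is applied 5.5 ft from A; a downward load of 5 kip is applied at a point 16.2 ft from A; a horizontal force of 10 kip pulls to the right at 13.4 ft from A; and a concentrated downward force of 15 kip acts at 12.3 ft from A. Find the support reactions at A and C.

A_x = -10.00 kip, A_y = 24.13 kip, C_y = 46.45 kip

Resultant of the distributed load: 2.94 × 8.7 = 25.578 kip at 7.85 ft from A.
Moments about A: C_y·13 − (2.94·8.7)·7.85 − 25·5.5 − 5·16.2 − 15·12.3 = 0 → C_y = 603.7873/13 = 46.4452 ≈ 46.45 kip.
ΣF_y = 0: A_y + 46.4452 − 2.94·8.7 − 25 − 5 − 15 = 0 → A_y = 24.13 kip.
ΣF_x = 0: A_x + 10 = 0 → A_x = -10.00 kip.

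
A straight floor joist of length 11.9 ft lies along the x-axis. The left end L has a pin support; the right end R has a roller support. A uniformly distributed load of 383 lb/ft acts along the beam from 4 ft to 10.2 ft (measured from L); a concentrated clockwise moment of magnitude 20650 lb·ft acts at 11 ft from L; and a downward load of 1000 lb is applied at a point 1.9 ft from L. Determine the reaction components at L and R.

L_x = 0, L_y = 62.86 lb, R_y = 3312 lb

Resultant of the distributed load: 383 × 6.2 = 2374.6 lb at 7.1 ft from L.
Taking moments about L: R_y·11.9 − (383·6.2)·7.1 − 20650 − 1000·1.9 = 0 → R_y = 39409.66/11.9 = 3311.74 ≈ 3312 lb.
ΣF_y = 0: L_y + 3311.74 − 383·6.2 − 1000 = 0 → L_y = 62.86 lb.
ΣF_x = 0: no horizontal applied forces, so L_x = 0.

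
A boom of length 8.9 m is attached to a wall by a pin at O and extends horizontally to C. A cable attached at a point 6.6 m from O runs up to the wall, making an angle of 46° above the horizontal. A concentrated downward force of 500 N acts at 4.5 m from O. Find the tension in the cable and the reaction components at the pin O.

T = 473.9 N, O_x = 329.2 N, O_y = 159.1 N

ΣM about O: T·sin46°·6.6 − 500·4.5 = 0 → T = 2250/(6.6·0.71934) = 473.919 ≈ 473.9 N.
ΣF_x = 0: O_x − T·cos46° = 0 → O_x = 473.919 × 0.694658 = 329.2 N.
ΣF_y = 0: O_y + T·sin46° − 500 = 0 → O_y = 500 − 473.919 × 0.71934 = 159.1 N.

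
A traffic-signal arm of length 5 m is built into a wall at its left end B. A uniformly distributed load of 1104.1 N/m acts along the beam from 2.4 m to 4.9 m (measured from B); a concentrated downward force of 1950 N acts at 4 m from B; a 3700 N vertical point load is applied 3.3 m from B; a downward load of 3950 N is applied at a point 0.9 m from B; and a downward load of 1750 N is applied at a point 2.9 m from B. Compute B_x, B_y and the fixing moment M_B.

B_x = 0, B_y = 14110 N, M_B = 38710 N·m

Resultant of the distributed load: 1104.1 × 2.5 = 2760.25 N at 3.65 m from B.
ΣF_x = 0: B_x = 0.
ΣF_y = 0: B_y − 1104.1·2.5 − 1950 − 3700 − 3950 − 1750 = 0 → B_y = 14110 N.
ΣM about B: M_B − (1104.1·2.5)·3.65 − 1950·4 − 3700·3.3 − 3950·0.9 − 1750·2.9 = 0 → M_B = 38710 N·m.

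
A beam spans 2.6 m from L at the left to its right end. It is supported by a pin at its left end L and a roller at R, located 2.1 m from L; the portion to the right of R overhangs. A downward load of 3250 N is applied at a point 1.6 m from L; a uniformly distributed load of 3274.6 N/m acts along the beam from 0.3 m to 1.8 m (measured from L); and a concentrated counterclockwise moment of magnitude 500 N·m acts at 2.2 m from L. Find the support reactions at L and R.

L_x = 0, L_y = 3468 N, R_y = 4694 N

Resultant of the distributed load: 3274.6 × 1.5 = 4911.9 N at 1.05 m from L.
ΣM about L: R_y·2.1 − 3250·1.6 − (3274.6·1.5)·1.05 + 500 = 0 → R_y = 9857.495/2.1 = 4694.05 ≈ 4694 N.
ΣF_y = 0: L_y + 4694.05 − 3250 − 3274.6·1.5 = 0 → L_y = 3468 N.
ΣF_x = 0: no horizontal applied forces, so L_x = 0.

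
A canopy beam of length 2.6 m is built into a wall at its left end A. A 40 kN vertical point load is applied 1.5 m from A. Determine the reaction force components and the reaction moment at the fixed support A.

ΣF_x = 0: A_x = 0.
ΣF_y = 0: A_y − 40 = 0 → A_y = 40.00 kN.
ΣM about A: M_A − 40·1.5 = 0 → M_A = 60.00 kN·m.

A_x = 0, A_y = 40.00 kN, M_A = 60.00 kN·m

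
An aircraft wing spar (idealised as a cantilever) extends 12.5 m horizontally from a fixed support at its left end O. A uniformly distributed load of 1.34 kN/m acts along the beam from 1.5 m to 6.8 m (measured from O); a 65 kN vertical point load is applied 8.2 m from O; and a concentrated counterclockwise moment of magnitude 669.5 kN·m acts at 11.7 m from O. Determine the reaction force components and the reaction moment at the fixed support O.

O_x = 0, O_y = 72.10 kN, M_O = -107.0 kN·m

Resultant of the distributed load: 1.34 × 5.3 = 7.102 kN at 4.15 m from O.
ΣF_x = 0: O_x = 0.
ΣF_y = 0: O_y − 1.34·5.3 − 65 = 0 → O_y = 72.10 kN.
ΣM about O: M_O − (1.34·5.3)·4.15 − 65·8.2 + 669.5 = 0 → M_O = -107.0 kN·m.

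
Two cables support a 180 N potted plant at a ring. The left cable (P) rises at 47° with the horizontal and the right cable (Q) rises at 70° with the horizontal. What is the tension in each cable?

ΣF_x = 0: −T_P·cos47° + T_Q·cos70° = 0 → T_Q = 1.99403·T_P.
ΣF_y = 0: T_P·sin47° + T_Q·sin70° = 180.
Substitute: T_P·(0.731354 + 1.99403·0.939693) = 180 → T_P = 69.0944 ≈ 69.09 N.
Then T_Q = 1.99403 × 69.0944 = 137.8 N.

T_P = 69.09 N, T_Q = 137.8 N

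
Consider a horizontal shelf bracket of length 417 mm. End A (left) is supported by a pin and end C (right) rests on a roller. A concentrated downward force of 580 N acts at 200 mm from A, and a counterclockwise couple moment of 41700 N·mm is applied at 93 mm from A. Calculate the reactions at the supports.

ΣM about A: C_y·417 − 580·200 + 41700 = 0 → C_y = 74300/417 = 178.177 ≈ 178.2 N.
ΣF_y = 0: A_y + 178.177 − 580 = 0 → A_y = 401.8 N.
ΣF_x = 0: no horizontal applied forces, so A_x = 0.

A_x = 0, A_y = 401.8 N, C_y = 178.2 N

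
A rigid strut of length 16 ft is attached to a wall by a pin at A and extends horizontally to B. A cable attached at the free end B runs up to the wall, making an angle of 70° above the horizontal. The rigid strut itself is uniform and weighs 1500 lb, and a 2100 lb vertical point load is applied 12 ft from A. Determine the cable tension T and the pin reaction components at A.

ΣM about A: T·sin70°·16 − 1500·8 − 2100·12 = 0 → T = 37200/(16·0.939693) = 2474.21 ≈ 2474 lb.
ΣF_x = 0: A_x − T·cos70° = 0 → A_x = 2474.21 × 0.34202 = 846.2 lb.
ΣF_y = 0: A_y + T·sin70° − 1500 − 2100 = 0 → A_y = 3600 − 2474.21 × 0.939693 = 1275 lb.

T = 2474 lb, A_x = 846.2 lb, A_y = 1275 lb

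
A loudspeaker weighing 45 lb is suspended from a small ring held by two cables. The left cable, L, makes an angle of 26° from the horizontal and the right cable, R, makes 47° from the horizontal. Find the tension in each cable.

ΣF_x = 0: −T_L·cos26° + T_R·cos47° = 0 → T_R = 1.31788·T_L.
ΣF_y = 0: T_L·sin26° + T_R·sin47° = 45.
Substitute: T_L·(0.438371 + 1.31788·0.731354) = 45 → T_L = 32.0922 ≈ 32.09 lb.
Then T_R = 1.31788 × 32.0922 = 42.29 lb.

T_L = 32.09 lb, T_R = 42.29 lb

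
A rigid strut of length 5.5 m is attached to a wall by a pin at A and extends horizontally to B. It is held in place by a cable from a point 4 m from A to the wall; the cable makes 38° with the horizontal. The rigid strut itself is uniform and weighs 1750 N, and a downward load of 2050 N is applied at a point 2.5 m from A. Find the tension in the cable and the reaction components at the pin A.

ΣM about A: T·sin38°·4 − 1750·2.75 − 2050·2.5 = 0 → T = 9937.5/(4·0.615661) = 4035.3 ≈ 4035 N.
ΣF_x = 0: A_x − T·cos38° = 0 → A_x = 4035.3 × 0.788011 = 3180 N.
ΣF_y = 0: A_y + T·sin38° − 1750 − 2050 = 0 → A_y = 3800 − 4035.3 × 0.615661 = 1316 N.

T = 4035 N, A_x = 3180 N, A_y = 1316 N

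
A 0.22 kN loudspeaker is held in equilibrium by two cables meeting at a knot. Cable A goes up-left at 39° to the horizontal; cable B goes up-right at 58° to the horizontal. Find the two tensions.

ΣF_x = 0: −T_A·cos39° + T_B·cos58° = 0 → T_B = 1.46654·T_A.
ΣF_y = 0: T_A·sin39° + T_B·sin58° = 0.22.
Substitute: T_A·(0.62932 + 1.46654·0.848048) = 0.22 → T_A = 0.117458 ≈ 0.1175 kN.
Then T_B = 1.46654 × 0.117458 = 0.1723 kN.

T_A = 0.1175 kN, T_B = 0.1723 kN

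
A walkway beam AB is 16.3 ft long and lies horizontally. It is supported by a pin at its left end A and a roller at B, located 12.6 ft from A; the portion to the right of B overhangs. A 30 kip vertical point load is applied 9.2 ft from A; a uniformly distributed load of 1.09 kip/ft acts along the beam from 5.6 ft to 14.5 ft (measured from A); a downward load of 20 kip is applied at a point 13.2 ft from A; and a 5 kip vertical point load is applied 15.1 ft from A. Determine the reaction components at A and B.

Resultant of the distributed load: 1.09 × 8.9 = 9.701 kip at 10.05 ft from A.
Moments about A: B_y·12.6 − 30·9.2 − (1.09·8.9)·10.05 − 20·13.2 − 5·15.1 = 0 → B_y = 712.99505/12.6 = 56.5869 ≈ 56.59 kip.
ΣF_y = 0: A_y + 56.5869 − 30 − 1.09·8.9 − 20 − 5 = 0 → A_y = 8.114 kip.
ΣF_x = 0: no horizontal applied forces, so A_x = 0.

A_x = 0, A_y = 8.114 kip, B_y = 56.59 kip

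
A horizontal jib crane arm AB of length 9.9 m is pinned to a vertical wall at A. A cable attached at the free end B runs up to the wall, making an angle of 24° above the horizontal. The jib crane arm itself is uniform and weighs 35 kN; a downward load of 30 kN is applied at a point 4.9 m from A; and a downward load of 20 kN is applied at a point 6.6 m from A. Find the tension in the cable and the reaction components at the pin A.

ΣM about A: T·sin24°·9.9 − 35·4.95 − 30·4.9 − 20·6.6 = 0 → T = 452.25/(9.9·0.406737) = 112.313 ≈ 112.3 kN.
ΣF_x = 0: A_x − T·cos24° = 0 → A_x = 112.313 × 0.913545 = 102.6 kN.
ΣF_y = 0: A_y + T·sin24° − 35 − 30 − 20 = 0 → A_y = 85 − 112.313 × 0.406737 = 39.32 kN.

T = 112.3 kN, A_x = 102.6 kN, A_y = 39.32 kN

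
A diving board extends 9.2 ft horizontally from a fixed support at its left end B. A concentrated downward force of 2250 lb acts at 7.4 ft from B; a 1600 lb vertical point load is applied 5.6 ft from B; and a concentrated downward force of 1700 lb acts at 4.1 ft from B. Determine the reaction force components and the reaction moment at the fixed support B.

ΣF_x = 0: B_x = 0.
ΣF_y = 0: B_y − 2250 − 1600 − 1700 = 0 → B_y = 5550 lb.
ΣM about B: M_B − 2250·7.4 − 1600·5.6 − 1700·4.1 = 0 → M_B = 32580 lb·ft.

B_x = 0, B_y = 5550 lb, M_B = 32580 lb·ft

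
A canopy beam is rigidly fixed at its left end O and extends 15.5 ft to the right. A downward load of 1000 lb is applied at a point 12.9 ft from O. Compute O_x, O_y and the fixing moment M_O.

O_x = 0, O_y = 1000 lb, M_O = 12900 lb·ft

ΣF_x = 0: O_x = 0.
ΣF_y = 0: O_y − 1000 = 0 → O_y = 1000 lb.
ΣM about O: M_O − 1000·12.9 = 0 → M_O = 12900 lb·ft.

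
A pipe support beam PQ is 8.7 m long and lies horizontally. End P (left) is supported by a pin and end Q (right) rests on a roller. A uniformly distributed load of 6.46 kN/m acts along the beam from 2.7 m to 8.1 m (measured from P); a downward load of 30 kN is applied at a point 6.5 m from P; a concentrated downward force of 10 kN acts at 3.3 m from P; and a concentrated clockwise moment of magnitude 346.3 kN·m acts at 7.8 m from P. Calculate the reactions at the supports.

Resultant of the distributed load: 6.46 × 5.4 = 34.884 kN at 5.4 m from P.
Taking moments about P: Q_y·8.7 − (6.46·5.4)·5.4 − 30·6.5 − 10·3.3 − 346.3 = 0 → Q_y = 762.6736/8.7 = 87.6636 ≈ 87.66 kN.
ΣF_y = 0: P_y + 87.6636 − 6.46·5.4 − 30 − 10 = 0 → P_y = -12.78 kN.
ΣF_x = 0: no horizontal applied forces, so P_x = 0.

P_x = 0, P_y = -12.78 kN, Q_y = 87.66 kN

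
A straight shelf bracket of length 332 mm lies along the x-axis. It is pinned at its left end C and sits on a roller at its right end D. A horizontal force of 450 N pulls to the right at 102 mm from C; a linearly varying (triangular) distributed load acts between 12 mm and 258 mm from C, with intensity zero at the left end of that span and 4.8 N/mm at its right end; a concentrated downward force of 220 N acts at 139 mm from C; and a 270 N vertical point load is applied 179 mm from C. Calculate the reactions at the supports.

C_x = -450.0 N, C_y = 529.7 N, D_y = 550.7 N

Resultant of the triangular load: ½ × 4.8 × 246 = 590.4 N, acting at 176 mm from C (one-third of the span from the peak).
ΣM about C: D_y·332 − (½·4.8·246)·176 − 220·139 − 270·179 = 0 → D_y = 182820.4/332 = 550.664 ≈ 550.7 N.
ΣF_y = 0: C_y + 550.664 − ½·4.8·246 − 220 − 270 = 0 → C_y = 529.7 N.
ΣF_x = 0: C_x + 450 = 0 → C_x = -450.0 N.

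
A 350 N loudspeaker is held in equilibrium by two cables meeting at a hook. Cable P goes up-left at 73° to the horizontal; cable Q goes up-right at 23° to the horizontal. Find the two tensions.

ΣF_x = 0: −T_P·cos73° + T_Q·cos23° = 0 → T_Q = 0.317621·T_P.
ΣF_y = 0: T_P·sin73° + T_Q·sin23° = 350.
Substitute: T_P·(0.956305 + 0.317621·0.390731) = 350 → T_P = 323.951 ≈ 324.0 N.
Then T_Q = 0.317621 × 323.951 = 102.9 N.

T_P = 324.0 N, T_Q = 102.9 N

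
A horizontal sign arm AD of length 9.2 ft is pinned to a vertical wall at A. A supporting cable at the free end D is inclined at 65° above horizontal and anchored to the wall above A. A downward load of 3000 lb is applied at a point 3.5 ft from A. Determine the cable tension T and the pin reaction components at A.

ΣM about A: T·sin65°·9.2 − 3000·3.5 = 0 → T = 10500/(9.2·0.906308) = 1259.29 ≈ 1259 lb.
ΣF_x = 0: A_x − T·cos65° = 0 → A_x = 1259.29 × 0.422618 = 532.2 lb.
ΣF_y = 0: A_y + T·sin65° − 3000 = 0 → A_y = 3000 − 1259.29 × 0.906308 = 1859 lb.

T = 1259 lb, A_x = 532.2 lb, A_y = 1859 lb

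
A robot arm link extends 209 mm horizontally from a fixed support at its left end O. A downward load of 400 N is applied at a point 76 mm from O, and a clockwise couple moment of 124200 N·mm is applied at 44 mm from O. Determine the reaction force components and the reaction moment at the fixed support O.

O_x = 0, O_y = 400.0 N, M_O = 154600 N·mm

ΣF_x = 0: O_x = 0.
ΣF_y = 0: O_y − 400 = 0 → O_y = 400.0 N.
ΣM about O: M_O − 400·76 − 124200 = 0 → M_O = 154600 N·mm.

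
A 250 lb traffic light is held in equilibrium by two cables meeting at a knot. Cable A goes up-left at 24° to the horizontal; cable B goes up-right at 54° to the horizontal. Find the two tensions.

ΣF_x = 0: −T_A·cos24° + T_B·cos54° = 0 → T_B = 1.55422·T_A.
ΣF_y = 0: T_A·sin24° + T_B·sin54° = 250.
Substitute: T_A·(0.406737 + 1.55422·0.809017) = 250 → T_A = 150.229 ≈ 150.2 lb.
Then T_B = 1.55422 × 150.229 = 233.5 lb.

T_A = 150.2 lb, T_B = 233.5 lb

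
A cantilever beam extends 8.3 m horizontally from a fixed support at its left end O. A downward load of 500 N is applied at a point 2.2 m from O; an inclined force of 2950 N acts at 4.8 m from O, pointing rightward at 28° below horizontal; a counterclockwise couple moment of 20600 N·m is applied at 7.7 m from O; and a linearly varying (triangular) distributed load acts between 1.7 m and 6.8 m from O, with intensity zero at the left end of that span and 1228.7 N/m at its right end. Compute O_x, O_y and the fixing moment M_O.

Resultant of the triangular load: ½ × 1228.7 × 5.1 = 3133.185 N, acting at 5.1 m from O (one-third of the span from the peak).
ΣF_x = 0: O_x + 2950·cos28° = 0 → O_x = -2605 N.
ΣF_y = 0: O_y − 500 − 2950·sin28° − ½·1228.7·5.1 = 0 → O_y = 5018 N.
ΣM about O: M_O − 500·2.2 − 2950·sin28°·4.8 + 20600 − (½·1228.7·5.1)·5.1 = 0 → M_O = 3127 N·m.

O_x = -2605 N, O_y = 5018 N, M_O = 3127 N·m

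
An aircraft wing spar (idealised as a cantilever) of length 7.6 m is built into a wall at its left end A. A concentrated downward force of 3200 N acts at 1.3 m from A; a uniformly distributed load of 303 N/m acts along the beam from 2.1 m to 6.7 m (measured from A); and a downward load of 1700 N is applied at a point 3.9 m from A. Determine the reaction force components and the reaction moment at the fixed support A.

Resultant of the distributed load: 303 × 4.6 = 1393.8 N at 4.4 m from A.
ΣF_x = 0: A_x = 0.
ΣF_y = 0: A_y − 3200 − 303·4.6 − 1700 = 0 → A_y = 6294 N.
ΣM about A: M_A − 3200·1.3 − (303·4.6)·4.4 − 1700·3.9 = 0 → M_A = 16920 N·m.

A_x = 0, A_y = 6294 N, M_A = 16920 N·m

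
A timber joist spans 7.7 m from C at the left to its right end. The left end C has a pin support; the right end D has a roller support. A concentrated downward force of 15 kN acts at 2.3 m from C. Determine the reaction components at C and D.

Moments about C: D_y·7.7 − 15·2.3 = 0 → D_y = 34.5/7.7 = 4.48052 ≈ 4.481 kN.
ΣF_y = 0: C_y + 4.48052 − 15 = 0 → C_y = 10.52 kN.
ΣF_x = 0: no horizontal applied forces, so C_x = 0.

C_x = 0, C_y = 10.52 kN, D_y = 4.481 kN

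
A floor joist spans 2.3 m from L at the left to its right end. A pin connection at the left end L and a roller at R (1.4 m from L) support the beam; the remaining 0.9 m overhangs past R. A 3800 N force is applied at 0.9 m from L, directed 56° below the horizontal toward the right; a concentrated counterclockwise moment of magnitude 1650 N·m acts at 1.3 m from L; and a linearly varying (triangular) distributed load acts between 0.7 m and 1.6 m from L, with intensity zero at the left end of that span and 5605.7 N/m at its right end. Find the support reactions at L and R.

L_x = -2125 N, L_y = 2484 N, R_y = 3189 N

Resultant of the triangular load: ½ × 5605.7 × 0.9 = 2522.565 N, acting at 1.3 m from L (one-third of the span from the peak).
ΣM about L: R_y·1.4 − 3800·sin56°·0.9 + 1650 − (½·5605.7·0.9)·1.3 = 0 → R_y = 4464.64/1.4 = 3189.03 ≈ 3189 N.
ΣF_y = 0: L_y + 3189.03 − 3800·sin56° − ½·5605.7·0.9 = 0 → L_y = 2484 N.
ΣF_x = 0: L_x + 3800·cos56° = 0 → L_x = -2125 N.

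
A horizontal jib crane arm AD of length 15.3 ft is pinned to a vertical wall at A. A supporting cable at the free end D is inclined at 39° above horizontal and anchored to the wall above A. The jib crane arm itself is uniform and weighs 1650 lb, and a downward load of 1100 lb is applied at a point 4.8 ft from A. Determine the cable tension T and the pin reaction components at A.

T = 1859 lb, A_x = 1445 lb, A_y = 1580 lb

ΣM about A: T·sin39°·15.3 − 1650·7.65 − 1100·4.8 = 0 → T = 17902.5/(15.3·0.62932) = 1859.31 ≈ 1859 lb.
ΣF_x = 0: A_x − T·cos39° = 0 → A_x = 1859.31 × 0.777146 = 1445 lb.
ΣF_y = 0: A_y + T·sin39° − 1650 − 1100 = 0 → A_y = 2750 − 1859.31 × 0.62932 = 1580 lb.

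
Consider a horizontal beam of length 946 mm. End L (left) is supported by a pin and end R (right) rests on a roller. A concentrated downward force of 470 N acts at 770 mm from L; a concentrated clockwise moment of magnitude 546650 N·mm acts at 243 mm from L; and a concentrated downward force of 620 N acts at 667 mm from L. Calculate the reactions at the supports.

L_x = 0, L_y = -307.6 N, R_y = 1398 N

ΣM about L: R_y·946 − 470·770 − 546650 − 620·667 = 0 → R_y = 1322090/946 = 1397.56 ≈ 1398 N.
ΣF_y = 0: L_y + 1397.56 − 470 − 620 = 0 → L_y = -307.6 N.
ΣF_x = 0: no horizontal applied forces, so L_x = 0.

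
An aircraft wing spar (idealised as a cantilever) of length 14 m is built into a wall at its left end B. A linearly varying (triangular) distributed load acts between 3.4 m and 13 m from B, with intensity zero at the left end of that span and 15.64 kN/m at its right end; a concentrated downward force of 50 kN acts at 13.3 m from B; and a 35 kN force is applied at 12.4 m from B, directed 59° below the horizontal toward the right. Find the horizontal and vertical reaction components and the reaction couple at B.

Resultant of the triangular load: ½ × 15.64 × 9.6 = 75.072 kN, acting at 9.8 m from B (one-third of the span from the peak).
ΣF_x = 0: B_x + 35·cos59° = 0 → B_x = -18.03 kN.
ΣF_y = 0: B_y − ½·15.64·9.6 − 50 − 35·sin59° = 0 → B_y = 155.1 kN.
ΣM about B: M_B − (½·15.64·9.6)·9.8 − 50·13.3 − 35·sin59°·12.4 = 0 → M_B = 1773 kN·m.

B_x = -18.03 kN, B_y = 155.1 kN, M_B = 1773 kN·m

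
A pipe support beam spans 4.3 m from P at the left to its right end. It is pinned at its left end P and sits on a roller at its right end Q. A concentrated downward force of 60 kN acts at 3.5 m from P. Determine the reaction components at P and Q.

P_x = 0, P_y = 11.16 kN, Q_y = 48.84 kN

Taking moments about P: Q_y·4.3 − 60·3.5 = 0 → Q_y = 210/4.3 = 48.8372 ≈ 48.84 kN.
ΣF_y = 0: P_y + 48.8372 − 60 = 0 → P_y = 11.16 kN.
ΣF_x = 0: no horizontal applied forces, so P_x = 0.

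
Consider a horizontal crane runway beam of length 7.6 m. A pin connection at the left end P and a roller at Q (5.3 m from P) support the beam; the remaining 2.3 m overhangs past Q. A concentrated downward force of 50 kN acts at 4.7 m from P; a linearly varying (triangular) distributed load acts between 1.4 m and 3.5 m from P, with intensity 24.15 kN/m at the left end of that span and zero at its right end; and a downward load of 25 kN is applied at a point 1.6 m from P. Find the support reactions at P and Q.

Resultant of the triangular load: ½ × 24.15 × 2.1 = 25.3575 kN, acting at 2.1 m from P (one-third of the span from the peak).
ΣM about P: Q_y·5.3 − 50·4.7 − (½·24.15·2.1)·2.1 − 25·1.6 = 0 → Q_y = 328.25075/5.3 = 61.9341 ≈ 61.93 kN.
ΣF_y = 0: P_y + 61.9341 − 50 − ½·24.15·2.1 − 25 = 0 → P_y = 38.42 kN.
ΣF_x = 0: no horizontal applied forces, so P_x = 0.

P_x = 0, P_y = 38.42 kN, Q_y = 61.93 kN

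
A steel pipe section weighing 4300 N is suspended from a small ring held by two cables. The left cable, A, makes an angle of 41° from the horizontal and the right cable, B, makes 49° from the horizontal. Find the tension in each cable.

ΣF_x = 0: −T_A·cos41° + T_B·cos49° = 0 → T_B = 1.15037·T_A.
ΣF_y = 0: T_A·sin41° + T_B·sin49° = 4300.
Substitute: T_A·(0.656059 + 1.15037·0.75471) = 4300 → T_A = 2821.05 ≈ 2821 N.
Then T_B = 1.15037 × 2821.05 = 3245 N.

T_A = 2821 N, T_B = 3245 N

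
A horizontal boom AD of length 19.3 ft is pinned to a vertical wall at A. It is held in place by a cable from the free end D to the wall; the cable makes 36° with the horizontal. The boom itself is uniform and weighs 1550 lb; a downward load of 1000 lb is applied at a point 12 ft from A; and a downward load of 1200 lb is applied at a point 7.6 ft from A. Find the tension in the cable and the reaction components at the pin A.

ΣM about A: T·sin36°·19.3 − 1550·9.65 − 1000·12 − 1200·7.6 = 0 → T = 36077.5/(19.3·0.587785) = 3180.25 ≈ 3180 lb.
ΣF_x = 0: A_x − T·cos36° = 0 → A_x = 3180.25 × 0.809017 = 2573 lb.
ΣF_y = 0: A_y + T·sin36° − 1550 − 1000 − 1200 = 0 → A_y = 3750 − 3180.25 × 0.587785 = 1881 lb.

T = 3180 lb, A_x = 2573 lb, A_y = 1881 lb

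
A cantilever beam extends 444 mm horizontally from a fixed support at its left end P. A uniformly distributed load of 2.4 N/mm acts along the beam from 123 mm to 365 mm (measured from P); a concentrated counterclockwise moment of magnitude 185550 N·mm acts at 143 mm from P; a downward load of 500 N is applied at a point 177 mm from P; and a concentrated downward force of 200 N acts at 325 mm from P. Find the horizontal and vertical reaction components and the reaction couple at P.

P_x = 0, P_y = 1281 N, M_P = 109700 N·mm

Resultant of the distributed load: 2.4 × 242 = 580.8 N at 244 mm from P.
ΣF_x = 0: P_x = 0.
ΣF_y = 0: P_y − 2.4·242 − 500 − 200 = 0 → P_y = 1281 N.
ΣM about P: M_P − (2.4·242)·244 + 185550 − 500·177 − 200·325 = 0 → M_P = 109700 N·mm.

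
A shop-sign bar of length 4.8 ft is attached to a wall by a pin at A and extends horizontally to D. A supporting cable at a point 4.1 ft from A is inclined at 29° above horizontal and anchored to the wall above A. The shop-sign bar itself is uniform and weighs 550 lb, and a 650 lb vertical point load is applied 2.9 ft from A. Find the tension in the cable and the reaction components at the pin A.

ΣM about A: T·sin29°·4.1 − 550·2.4 − 650·2.9 = 0 → T = 3205/(4.1·0.48481) = 1612.4 ≈ 1612 lb.
ΣF_x = 0: A_x − T·cos29° = 0 → A_x = 1612.4 × 0.87462 = 1410 lb.
ΣF_y = 0: A_y + T·sin29° − 550 − 650 = 0 → A_y = 1200 − 1612.4 × 0.48481 = 418.3 lb.

T = 1612 lb, A_x = 1410 lb, A_y = 418.3 lb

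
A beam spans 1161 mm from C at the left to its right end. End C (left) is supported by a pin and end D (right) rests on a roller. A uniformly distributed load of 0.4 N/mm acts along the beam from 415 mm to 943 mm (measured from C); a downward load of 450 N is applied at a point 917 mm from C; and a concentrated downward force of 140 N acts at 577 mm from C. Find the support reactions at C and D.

Resultant of the distributed load: 0.4 × 528 = 211.2 N at 679 mm from C.
ΣM about C: D_y·1161 − (0.4·528)·679 − 450·917 − 140·577 = 0 → D_y = 636834.8/1161 = 548.523 ≈ 548.5 N.
ΣF_y = 0: C_y + 548.523 − 0.4·528 − 450 − 140 = 0 → C_y = 252.7 N.
ΣF_x = 0: no horizontal applied forces, so C_x = 0.

C_x = 0, C_y = 252.7 N, D_y = 548.5 N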